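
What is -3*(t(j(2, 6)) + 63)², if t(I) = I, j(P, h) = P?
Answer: -12675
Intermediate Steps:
-3*(t(j(2, 6)) + 63)² = -3*(2 + 63)² = -3*65² = -3*4225 = -12675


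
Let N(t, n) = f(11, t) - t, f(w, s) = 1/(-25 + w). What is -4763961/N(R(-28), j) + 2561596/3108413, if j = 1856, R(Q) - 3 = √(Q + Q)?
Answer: 330172761163418/1476496175 - 69165656*I*√14/475 ≈ 2.2362e+5 - 5.4483e+5*I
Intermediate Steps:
R(Q) = 3 + √2*√Q (R(Q) = 3 + √(Q + Q) = 3 + √(2*Q) = 3 + √2*√Q)
N(t, n) = -1/14 - t (N(t, n) = 1/(-25 + 11) - t = 1/(-14) - t = -1/14 - t)
-4763961/N(R(-28), j) + 2561596/3108413 = -4763961/(-1/14 - (3 + √2*√(-28))) + 2561596/3108413 = -4763961/(-1/14 - (3 + √2*(2*I*√7))) + 2561596*(1/3108413) = -4763961/(-1/14 - (3 + 2*I*√14)) + 2561596/3108413 = -4763961/(-1/14 + (-3 - 2*I*√14)) + 2561596/3108413 = -4763961/(-43/14 - 2*I*√14) + 2561596/3108413 = 2561596/3108413 - 4763961/(-43/14 - 2*I*√14)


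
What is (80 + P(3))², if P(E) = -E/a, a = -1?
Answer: 6889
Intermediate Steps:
P(E) = E (P(E) = -E/(-1) = -E*(-1) = -(-1)*E = E)
(80 + P(3))² = (80 + 3)² = 83² = 6889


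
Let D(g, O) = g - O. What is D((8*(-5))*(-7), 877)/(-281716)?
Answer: 597/281716 ≈ 0.0021192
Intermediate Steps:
D((8*(-5))*(-7), 877)/(-281716) = ((8*(-5))*(-7) - 1*877)/(-281716) = (-40*(-7) - 877)*(-1/281716) = (280 - 877)*(-1/281716) = -597*(-1/281716) = 597/281716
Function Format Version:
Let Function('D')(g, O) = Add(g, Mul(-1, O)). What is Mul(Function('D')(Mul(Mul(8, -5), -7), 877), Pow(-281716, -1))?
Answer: Rational(597, 281716) ≈ 0.0021192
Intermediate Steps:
Mul(Function('D')(Mul(Mul(8, -5), -7), 877), Pow(-281716, -1)) = Mul(Add(Mul(Mul(8, -5), -7), Mul(-1, 877)), Pow(-281716, -1)) = Mul(Add(Mul(-40, -7), -877), Rational(-1, 281716)) = Mul(Add(280, -877), Rational(-1, 281716)) = Mul(-597, Rational(-1, 281716)) = Rational(597, 281716)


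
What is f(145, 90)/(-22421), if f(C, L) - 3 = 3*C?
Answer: -438/22421 ≈ -0.019535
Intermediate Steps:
f(C, L) = 3 + 3*C
f(145, 90)/(-22421) = (3 + 3*145)/(-22421) = (3 + 435)*(-1/22421) = 438*(-1/22421) = -438/22421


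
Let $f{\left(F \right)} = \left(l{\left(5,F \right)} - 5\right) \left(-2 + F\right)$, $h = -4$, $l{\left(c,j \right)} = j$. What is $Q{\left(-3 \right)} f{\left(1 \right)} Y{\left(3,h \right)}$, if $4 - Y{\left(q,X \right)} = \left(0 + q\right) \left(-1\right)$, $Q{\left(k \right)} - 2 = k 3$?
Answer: $-196$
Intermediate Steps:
$Q{\left(k \right)} = 2 + 3 k$ ($Q{\left(k \right)} = 2 + k 3 = 2 + 3 k$)
$f{\left(F \right)} = \left(-5 + F\right) \left(-2 + F\right)$ ($f{\left(F \right)} = \left(F - 5\right) \left(-2 + F\right) = \left(-5 + F\right) \left(-2 + F\right)$)
$Y{\left(q,X \right)} = 4 + q$ ($Y{\left(q,X \right)} = 4 - \left(0 + q\right) \left(-1\right) = 4 - q \left(-1\right) = 4 - - q = 4 + q$)
$Q{\left(-3 \right)} f{\left(1 \right)} Y{\left(3,h \right)} = \left(2 + 3 \left(-3\right)\right) \left(10 + 1^{2} - 7\right) \left(4 + 3\right) = \left(2 - 9\right) \left(10 + 1 - 7\right) 7 = \left(-7\right) 4 \cdot 7 = \left(-28\right) 7 = -196$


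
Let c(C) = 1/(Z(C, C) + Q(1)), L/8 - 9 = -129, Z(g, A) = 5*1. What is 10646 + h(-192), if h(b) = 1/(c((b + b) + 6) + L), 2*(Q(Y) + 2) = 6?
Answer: 61310308/5759 ≈ 10646.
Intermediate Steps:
Q(Y) = 1 (Q(Y) = -2 + (½)*6 = -2 + 3 = 1)
Z(g, A) = 5
L = -960 (L = 72 + 8*(-129) = 72 - 1032 = -960)
c(C) = ⅙ (c(C) = 1/(5 + 1) = 1/6 = ⅙)
h(b) = -6/5759 (h(b) = 1/(⅙ - 960) = 1/(-5759/6) = -6/5759)
10646 + h(-192) = 10646 - 6/5759 = 61310308/5759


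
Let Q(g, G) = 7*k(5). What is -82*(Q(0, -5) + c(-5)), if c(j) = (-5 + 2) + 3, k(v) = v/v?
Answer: -574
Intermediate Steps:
k(v) = 1
c(j) = 0 (c(j) = -3 + 3 = 0)
Q(g, G) = 7 (Q(g, G) = 7*1 = 7)
-82*(Q(0, -5) + c(-5)) = -82*(7 + 0) = -82*7 = -574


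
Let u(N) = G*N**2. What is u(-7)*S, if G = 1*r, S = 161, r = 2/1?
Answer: 15778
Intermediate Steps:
r = 2 (r = 2*1 = 2)
G = 2 (G = 1*2 = 2)
u(N) = 2*N**2
u(-7)*S = (2*(-7)**2)*161 = (2*49)*161 = 98*161 = 15778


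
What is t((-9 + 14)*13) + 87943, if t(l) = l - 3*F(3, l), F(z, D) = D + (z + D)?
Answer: 87609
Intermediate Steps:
F(z, D) = z + 2*D (F(z, D) = D + (D + z) = z + 2*D)
t(l) = -9 - 5*l (t(l) = l - 3*(3 + 2*l) = l + (-9 - 6*l) = -9 - 5*l)
t((-9 + 14)*13) + 87943 = (-9 - 5*(-9 + 14)*13) + 87943 = (-9 - 25*13) + 87943 = (-9 - 5*65) + 87943 = (-9 - 325) + 87943 = -334 + 87943 = 87609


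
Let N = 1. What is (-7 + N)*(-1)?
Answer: 6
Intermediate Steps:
(-7 + N)*(-1) = (-7 + 1)*(-1) = -6*(-1) = 6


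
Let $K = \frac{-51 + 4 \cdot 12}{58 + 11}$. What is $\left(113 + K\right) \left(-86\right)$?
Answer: $- \frac{223428}{23} \approx -9714.3$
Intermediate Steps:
$K = - \frac{1}{23}$ ($K = \frac{-51 + 48}{69} = \left(-3\right) \frac{1}{69} = - \frac{1}{23} \approx -0.043478$)
$\left(113 + K\right) \left(-86\right) = \left(113 - \frac{1}{23}\right) \left(-86\right) = \frac{2598}{23} \left(-86\right) = - \frac{223428}{23}$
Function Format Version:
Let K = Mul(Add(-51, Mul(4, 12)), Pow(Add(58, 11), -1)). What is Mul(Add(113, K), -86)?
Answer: Rational(-223428, 23) ≈ -9714.3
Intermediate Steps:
K = Rational(-1, 23) (K = Mul(Add(-51, 48), Pow(69, -1)) = Mul(-3, Rational(1, 69)) = Rational(-1, 23) ≈ -0.043478)
Mul(Add(113, K), -86) = Mul(Add(113, Rational(-1, 23)), -86) = Mul(Rational(2598, 23), -86) = Rational(-223428, 23)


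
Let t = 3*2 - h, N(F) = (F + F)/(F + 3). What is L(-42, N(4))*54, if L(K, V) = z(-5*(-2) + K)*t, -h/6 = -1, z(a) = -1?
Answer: 0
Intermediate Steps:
N(F) = 2*F/(3 + F) (N(F) = (2*F)/(3 + F) = 2*F/(3 + F))
h = 6 (h = -6*(-1) = 6)
t = 0 (t = 3*2 - 1*6 = 6 - 6 = 0)
L(K, V) = 0 (L(K, V) = -1*0 = 0)
L(-42, N(4))*54 = 0*54 = 0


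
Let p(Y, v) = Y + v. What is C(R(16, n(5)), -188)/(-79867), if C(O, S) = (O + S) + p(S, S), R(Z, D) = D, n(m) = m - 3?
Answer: 562/79867 ≈ 0.0070367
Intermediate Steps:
n(m) = -3 + m
C(O, S) = O + 3*S (C(O, S) = (O + S) + (S + S) = (O + S) + 2*S = O + 3*S)
C(R(16, n(5)), -188)/(-79867) = ((-3 + 5) + 3*(-188))/(-79867) = (2 - 564)*(-1/79867) = -562*(-1/79867) = 562/79867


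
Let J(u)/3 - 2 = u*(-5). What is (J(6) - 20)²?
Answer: 10816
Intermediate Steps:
J(u) = 6 - 15*u (J(u) = 6 + 3*(u*(-5)) = 6 + 3*(-5*u) = 6 - 15*u)
(J(6) - 20)² = ((6 - 15*6) - 20)² = ((6 - 90) - 20)² = (-84 - 20)² = (-104)² = 10816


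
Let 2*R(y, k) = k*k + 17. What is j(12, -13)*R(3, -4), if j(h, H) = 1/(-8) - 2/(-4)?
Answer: 99/16 ≈ 6.1875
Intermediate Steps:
R(y, k) = 17/2 + k²/2 (R(y, k) = (k*k + 17)/2 = (k² + 17)/2 = (17 + k²)/2 = 17/2 + k²/2)
j(h, H) = 3/8 (j(h, H) = 1*(-⅛) - 2*(-¼) = -⅛ + ½ = 3/8)
j(12, -13)*R(3, -4) = 3*(17/2 + (½)*(-4)²)/8 = 3*(17/2 + (½)*16)/8 = 3*(17/2 + 8)/8 = (3/8)*(33/2) = 99/16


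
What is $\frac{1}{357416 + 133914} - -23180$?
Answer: $\frac{11389029401}{491330} \approx 23180.0$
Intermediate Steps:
$\frac{1}{357416 + 133914} - -23180 = \frac{1}{491330} + 23180 = \frac{11389029401}{491330}$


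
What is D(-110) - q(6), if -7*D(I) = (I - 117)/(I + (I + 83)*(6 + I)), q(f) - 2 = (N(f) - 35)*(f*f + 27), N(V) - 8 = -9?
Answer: 42795903/18886 ≈ 2266.0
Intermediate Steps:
N(V) = -1 (N(V) = 8 - 9 = -1)
q(f) = -970 - 36*f**2 (q(f) = 2 + (-1 - 35)*(f*f + 27) = 2 - 36*(f**2 + 27) = 2 - 36*(27 + f**2) = 2 + (-972 - 36*f**2) = -970 - 36*f**2)
D(I) = -(-117 + I)/(7*(I + (6 + I)*(83 + I))) (D(I) = -(I - 117)/(7*(I + (I + 83)*(6 + I))) = -(-117 + I)/(7*(I + (83 + I)*(6 + I))) = -(-117 + I)/(7*(I + (6 + I)*(83 + I))))
D(-110) - q(6) = (117 - 1*(-110))/(7*(498 + (-110)**2 + 90*(-110))) - (-970 - 36*6**2) = (117 + 110)/(7*(498 + 12100 - 9900)) - (-970 - 36*36) = (1/7)*227/2698 - (-970 - 1296) = (1/7)*(1/2698)*227 - 1*(-2266) = 227/18886 + 2266 = 42795903/18886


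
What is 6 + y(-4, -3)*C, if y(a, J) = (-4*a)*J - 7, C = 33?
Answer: -1809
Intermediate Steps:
y(a, J) = -7 - 4*J*a (y(a, J) = -4*J*a - 7 = -7 - 4*J*a)
6 + y(-4, -3)*C = 6 + (-7 - 4*(-3)*(-4))*33 = 6 + (-7 - 48)*33 = 6 - 55*33 = 6 - 1815 = -1809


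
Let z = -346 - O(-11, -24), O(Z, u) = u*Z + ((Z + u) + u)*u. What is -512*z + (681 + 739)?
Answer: 1038732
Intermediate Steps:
O(Z, u) = Z*u + u*(Z + 2*u) (O(Z, u) = Z*u + (Z + 2*u)*u = Z*u + u*(Z + 2*u))
z = -2026 (z = -346 - 2*(-24)*(-11 - 24) = -346 - 2*(-24)*(-35) = -346 - 1*1680 = -346 - 1680 = -2026)
-512*z + (681 + 739) = -512*(-2026) + (681 + 739) = 1037312 + 1420 = 1038732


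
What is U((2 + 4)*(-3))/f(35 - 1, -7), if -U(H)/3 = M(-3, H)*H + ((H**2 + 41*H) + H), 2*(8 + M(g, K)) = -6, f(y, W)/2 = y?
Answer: 351/34 ≈ 10.324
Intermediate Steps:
f(y, W) = 2*y
M(g, K) = -11 (M(g, K) = -8 + (1/2)*(-6) = -8 - 3 = -11)
U(H) = -93*H - 3*H**2 (U(H) = -3*(-11*H + ((H**2 + 41*H) + H)) = -3*(-11*H + (H**2 + 42*H)) = -3*(H**2 + 31*H) = -93*H - 3*H**2)
U((2 + 4)*(-3))/f(35 - 1, -7) = (-3*(2 + 4)*(-3)*(31 + (2 + 4)*(-3)))/((2*(35 - 1))) = (-3*6*(-3)*(31 + 6*(-3)))/((2*34)) = -3*(-18)*(31 - 18)/68 = -3*(-18)*13*(1/68) = 702*(1/68) = 351/34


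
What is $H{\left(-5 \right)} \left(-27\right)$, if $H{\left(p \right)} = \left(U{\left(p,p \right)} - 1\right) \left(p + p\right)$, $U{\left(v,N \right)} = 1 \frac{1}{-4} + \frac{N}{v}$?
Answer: $- \frac{135}{2} \approx -67.5$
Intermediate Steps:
$U{\left(v,N \right)} = - \frac{1}{4} + \frac{N}{v}$ ($U{\left(v,N \right)} = 1 \left(- \frac{1}{4}\right) + \frac{N}{v} = - \frac{1}{4} + \frac{N}{v}$)
$H{\left(p \right)} = - \frac{p}{2}$ ($H{\left(p \right)} = \left(\frac{p - \frac{p}{4}}{p} - 1\right) \left(p + p\right) = \left(\frac{\frac{3}{4} p}{p} - 1\right) 2 p = \left(\frac{3}{4} - 1\right) 2 p = - \frac{2 p}{4} = - \frac{p}{2}$)
$H{\left(-5 \right)} \left(-27\right) = \left(- \frac{1}{2}\right) \left(-5\right) \left(-27\right) = \frac{5}{2} \left(-27\right) = - \frac{135}{2}$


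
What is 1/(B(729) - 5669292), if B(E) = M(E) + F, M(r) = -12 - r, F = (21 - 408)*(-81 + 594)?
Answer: -1/5868564 ≈ -1.7040e-7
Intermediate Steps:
F = -198531 (F = -387*513 = -198531)
B(E) = -198543 - E (B(E) = (-12 - E) - 198531 = -198543 - E)
1/(B(729) - 5669292) = 1/((-198543 - 1*729) - 5669292) = 1/((-198543 - 729) - 5669292) = 1/(-199272 - 5669292) = 1/(-5868564) = -1/5868564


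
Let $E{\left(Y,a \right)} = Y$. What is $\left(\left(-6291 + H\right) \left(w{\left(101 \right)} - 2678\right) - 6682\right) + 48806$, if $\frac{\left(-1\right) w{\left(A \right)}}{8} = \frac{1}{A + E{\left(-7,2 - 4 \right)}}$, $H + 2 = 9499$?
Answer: $- \frac{401559392}{47} \approx -8.5438 \cdot 10^{6}$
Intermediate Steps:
$H = 9497$ ($H = -2 + 9499 = 9497$)
$w{\left(A \right)} = - \frac{8}{-7 + A}$ ($w{\left(A \right)} = - \frac{8}{A - 7} = - \frac{8}{-7 + A}$)
$\left(\left(-6291 + H\right) \left(w{\left(101 \right)} - 2678\right) - 6682\right) + 48806 = \left(\left(-6291 + 9497\right) \left(- \frac{8}{-7 + 101} - 2678\right) - 6682\right) + 48806 = \left(3206 \left(- \frac{8}{94} - 2678\right) - 6682\right) + 48806 = \left(3206 \left(\left(-8\right) \frac{1}{94} - 2678\right) - 6682\right) + 48806 = \left(3206 \left(- \frac{4}{47} - 2678\right) - 6682\right) + 48806 = \left(3206 \left(- \frac{125870}{47}\right) - 6682\right) + 48806 = \left(- \frac{403539220}{47} - 6682\right) + 48806 = - \frac{403853274}{47} + 48806 = - \frac{401559392}{47}$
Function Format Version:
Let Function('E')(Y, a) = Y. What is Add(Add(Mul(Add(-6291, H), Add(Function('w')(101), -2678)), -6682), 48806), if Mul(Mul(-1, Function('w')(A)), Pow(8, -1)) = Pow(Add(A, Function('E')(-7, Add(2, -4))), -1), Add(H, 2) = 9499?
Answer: Rational(-401559392, 47) ≈ -8.5438e+6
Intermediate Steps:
H = 9497 (H = Add(-2, 9499) = 9497)
Function('w')(A) = Mul(-8, Pow(Add(-7, A), -1)) (Function('w')(A) = Mul(-8, Pow(Add(A, -7), -1)) = Mul(-8, Pow(Add(-7, A), -1)))
Add(Add(Mul(Add(-6291, H), Add(Function('w')(101), -2678)), -6682), 48806) = Add(Add(Mul(Add(-6291, 9497), Add(Mul(-8, Pow(Add(-7, 101), -1)), -2678)), -6682), 48806) = Add(Add(Mul(3206, Add(Mul(-8, Pow(94, -1)), -2678)), -6682), 48806) = Add(Add(Mul(3206, Add(Mul(-8, Rational(1, 94)), -2678)), -6682), 48806) = Add(Add(Mul(3206, Add(Rational(-4, 47), -2678)), -6682), 48806) = Add(Add(Mul(3206, Rational(-125870, 47)), -6682), 48806) = Add(Add(Rational(-403539220, 47), -6682), 48806) = Add(Rational(-403853274, 47), 48806) = Rational(-401559392, 47)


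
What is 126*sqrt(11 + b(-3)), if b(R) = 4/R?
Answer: 42*sqrt(87) ≈ 391.75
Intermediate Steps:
126*sqrt(11 + b(-3)) = 126*sqrt(11 + 4/(-3)) = 126*sqrt(11 + 4*(-1/3)) = 126*sqrt(11 - 4/3) = 126*sqrt(29/3) = 126*(sqrt(87)/3) = 42*sqrt(87)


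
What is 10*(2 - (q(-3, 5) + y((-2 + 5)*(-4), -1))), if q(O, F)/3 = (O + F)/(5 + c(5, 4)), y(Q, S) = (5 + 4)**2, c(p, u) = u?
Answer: -2390/3 ≈ -796.67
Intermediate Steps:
y(Q, S) = 81 (y(Q, S) = 9**2 = 81)
q(O, F) = F/3 + O/3 (q(O, F) = 3*((O + F)/(5 + 4)) = 3*((F + O)/9) = 3*((F + O)*(1/9)) = 3*(F/9 + O/9) = F/3 + O/3)
10*(2 - (q(-3, 5) + y((-2 + 5)*(-4), -1))) = 10*(2 - (((1/3)*5 + (1/3)*(-3)) + 81)) = 10*(2 - ((5/3 - 1) + 81)) = 10*(2 - (2/3 + 81)) = 10*(2 - 1*245/3) = 10*(2 - 245/3) = 10*(-239/3) = -2390/3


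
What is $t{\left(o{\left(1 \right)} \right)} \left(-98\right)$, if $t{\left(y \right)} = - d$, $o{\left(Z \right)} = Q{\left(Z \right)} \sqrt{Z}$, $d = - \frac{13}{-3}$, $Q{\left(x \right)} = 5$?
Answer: $\frac{1274}{3} \approx 424.67$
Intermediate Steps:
$d = \frac{13}{3}$ ($d = \left(-13\right) \left(- \frac{1}{3}\right) = \frac{13}{3} \approx 4.3333$)
$o{\left(Z \right)} = 5 \sqrt{Z}$
$t{\left(y \right)} = - \frac{13}{3}$ ($t{\left(y \right)} = \left(-1\right) \frac{13}{3} = - \frac{13}{3}$)
$t{\left(o{\left(1 \right)} \right)} \left(-98\right) = \left(- \frac{13}{3}\right) \left(-98\right) = \frac{1274}{3}$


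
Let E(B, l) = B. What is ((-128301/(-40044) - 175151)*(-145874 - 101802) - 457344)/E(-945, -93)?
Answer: -48252406189937/1051155 ≈ -4.5904e+7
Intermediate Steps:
((-128301/(-40044) - 175151)*(-145874 - 101802) - 457344)/E(-945, -93) = ((-128301/(-40044) - 175151)*(-145874 - 101802) - 457344)/(-945) = ((-128301*(-1/40044) - 175151)*(-247676) - 457344)*(-1/945) = ((42767/13348 - 175151)*(-247676) - 457344)*(-1/945) = (-2337872781/13348*(-247676) - 457344)*(-1/945) = (144758744726739/3337 - 457344)*(-1/945) = (144757218569811/3337)*(-1/945) = -48252406189937/1051155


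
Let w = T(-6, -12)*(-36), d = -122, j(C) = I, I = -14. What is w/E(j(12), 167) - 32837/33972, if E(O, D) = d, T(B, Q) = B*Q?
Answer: 42024655/2072292 ≈ 20.279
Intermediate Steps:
j(C) = -14
w = -2592 (w = -6*(-12)*(-36) = 72*(-36) = -2592)
E(O, D) = -122
w/E(j(12), 167) - 32837/33972 = -2592/(-122) - 32837/33972 = -2592*(-1/122) - 32837*1/33972 = 1296/61 - 32837/33972 = 42024655/2072292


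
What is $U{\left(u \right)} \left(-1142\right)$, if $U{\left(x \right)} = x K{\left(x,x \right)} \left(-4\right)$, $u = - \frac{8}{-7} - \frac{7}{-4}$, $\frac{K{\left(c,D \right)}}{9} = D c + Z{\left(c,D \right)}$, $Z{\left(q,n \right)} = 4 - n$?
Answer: $\frac{3092388111}{2744} \approx 1.127 \cdot 10^{6}$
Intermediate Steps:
$K{\left(c,D \right)} = 36 - 9 D + 9 D c$ ($K{\left(c,D \right)} = 9 \left(D c - \left(-4 + D\right)\right) = 9 \left(4 - D + D c\right) = 36 - 9 D + 9 D c$)
$u = \frac{81}{28}$ ($u = \left(-8\right) \left(- \frac{1}{7}\right) - - \frac{7}{4} = \frac{8}{7} + \frac{7}{4} = \frac{81}{28} \approx 2.8929$)
$U{\left(x \right)} = - 4 x \left(36 - 9 x + 9 x^{2}\right)$ ($U{\left(x \right)} = x \left(36 - 9 x + 9 x x\right) \left(-4\right) = x \left(36 - 9 x + 9 x^{2}\right) \left(-4\right) = - 4 x \left(36 - 9 x + 9 x^{2}\right)$)
$U{\left(u \right)} \left(-1142\right) = 36 \cdot \frac{81}{28} \left(-4 + \frac{81}{28} - \left(\frac{81}{28}\right)^{2}\right) \left(-1142\right) = 36 \cdot \frac{81}{28} \left(-4 + \frac{81}{28} - \frac{6561}{784}\right) \left(-1142\right) = 36 \cdot \frac{81}{28} \left(- \frac{7429}{784}\right) \left(-1142\right) = \left(- \frac{5415741}{5488}\right) \left(-1142\right) = \frac{3092388111}{2744}$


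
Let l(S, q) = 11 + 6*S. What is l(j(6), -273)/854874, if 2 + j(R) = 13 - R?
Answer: 41/854874 ≈ 4.7960e-5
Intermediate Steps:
j(R) = 11 - R (j(R) = -2 + (13 - R) = 11 - R)
l(j(6), -273)/854874 = (11 + 6*(11 - 1*6))/854874 = (11 + 6*(11 - 6))*(1/854874) = (11 + 6*5)*(1/854874) = (11 + 30)*(1/854874) = 41*(1/854874) = 41/854874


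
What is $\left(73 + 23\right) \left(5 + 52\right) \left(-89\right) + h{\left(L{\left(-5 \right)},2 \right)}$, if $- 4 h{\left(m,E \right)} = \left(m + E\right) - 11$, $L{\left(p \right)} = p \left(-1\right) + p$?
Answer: $- \frac{1948023}{4} \approx -4.8701 \cdot 10^{5}$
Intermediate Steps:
$L{\left(p \right)} = 0$ ($L{\left(p \right)} = - p + p = 0$)
$h{\left(m,E \right)} = \frac{11}{4} - \frac{E}{4} - \frac{m}{4}$ ($h{\left(m,E \right)} = - \frac{\left(m + E\right) - 11}{4} = - \frac{\left(E + m\right) - 11}{4} = - \frac{-11 + E + m}{4} = \frac{11}{4} - \frac{E}{4} - \frac{m}{4}$)
$\left(73 + 23\right) \left(5 + 52\right) \left(-89\right) + h{\left(L{\left(-5 \right)},2 \right)} = \left(73 + 23\right) \left(5 + 52\right) \left(-89\right) - - \frac{9}{4} = 96 \cdot 57 \left(-89\right) + \left(\frac{11}{4} - \frac{1}{2} + 0\right) = 5472 \left(-89\right) + \frac{9}{4} = -487008 + \frac{9}{4} = - \frac{1948023}{4}$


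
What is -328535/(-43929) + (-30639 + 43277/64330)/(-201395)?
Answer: 4342996615564147/569132717835150 ≈ 7.6309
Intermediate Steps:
-328535/(-43929) + (-30639 + 43277/64330)/(-201395) = -328535*(-1/43929) + (-30639 + 43277*(1/64330))*(-1/201395) = 328535/43929 + (-30639 + 43277/64330)*(-1/201395) = 328535/43929 - 1970963593/64330*(-1/201395) = 328535/43929 + 1970963593/12955740350 = 4342996615564147/569132717835150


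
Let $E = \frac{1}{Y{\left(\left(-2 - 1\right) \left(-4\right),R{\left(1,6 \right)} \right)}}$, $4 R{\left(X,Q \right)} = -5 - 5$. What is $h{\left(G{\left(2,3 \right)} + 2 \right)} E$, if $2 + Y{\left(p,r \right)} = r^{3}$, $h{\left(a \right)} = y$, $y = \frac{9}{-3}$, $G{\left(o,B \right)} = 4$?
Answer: $\frac{8}{47} \approx 0.17021$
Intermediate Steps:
$R{\left(X,Q \right)} = - \frac{5}{2}$ ($R{\left(X,Q \right)} = \frac{-5 - 5}{4} = \frac{1}{4} \left(-10\right) = - \frac{5}{2}$)
$y = -3$ ($y = 9 \left(- \frac{1}{3}\right) = -3$)
$h{\left(a \right)} = -3$
$Y{\left(p,r \right)} = -2 + r^{3}$
$E = - \frac{8}{141}$ ($E = \frac{1}{-2 + \left(- \frac{5}{2}\right)^{3}} = \frac{1}{-2 - \frac{125}{8}} = \frac{1}{- \frac{141}{8}} = - \frac{8}{141} \approx -0.056738$)
$h{\left(G{\left(2,3 \right)} + 2 \right)} E = \left(-3\right) \left(- \frac{8}{141}\right) = \frac{8}{47}$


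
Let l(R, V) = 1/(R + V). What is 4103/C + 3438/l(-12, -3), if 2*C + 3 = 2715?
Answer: -69924817/1356 ≈ -51567.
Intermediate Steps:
C = 1356 (C = -3/2 + (½)*2715 = -3/2 + 2715/2 = 1356)
4103/C + 3438/l(-12, -3) = 4103/1356 + 3438/(1/(-12 - 3)) = 4103*(1/1356) + 3438/(1/(-15)) = 4103/1356 + 3438/(-1/15) = 4103/1356 + 3438*(-15) = 4103/1356 - 51570 = -69924817/1356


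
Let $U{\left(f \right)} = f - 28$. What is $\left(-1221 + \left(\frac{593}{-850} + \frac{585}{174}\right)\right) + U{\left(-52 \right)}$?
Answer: $- \frac{16001986}{12325} \approx -1298.3$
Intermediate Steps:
$U{\left(f \right)} = -28 + f$
$\left(-1221 + \left(\frac{593}{-850} + \frac{585}{174}\right)\right) + U{\left(-52 \right)} = \left(-1221 + \left(\frac{593}{-850} + \frac{585}{174}\right)\right) - 80 = \left(-1221 + \left(593 \left(- \frac{1}{850}\right) + 585 \cdot \frac{1}{174}\right)\right) - 80 = \left(-1221 + \left(- \frac{593}{850} + \frac{195}{58}\right)\right) - 80 = \left(-1221 + \frac{32839}{12325}\right) - 80 = - \frac{15015986}{12325} - 80 = - \frac{16001986}{12325}$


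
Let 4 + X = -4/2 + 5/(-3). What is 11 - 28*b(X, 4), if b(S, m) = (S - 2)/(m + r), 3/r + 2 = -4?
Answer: 265/3 ≈ 88.333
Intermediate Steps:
r = -½ (r = 3/(-2 - 4) = 3/(-6) = 3*(-⅙) = -½ ≈ -0.50000)
X = -23/3 (X = -4 + (-4/2 + 5/(-3)) = -4 + (-4*½ + 5*(-⅓)) = -4 + (-2 - 5/3) = -4 - 11/3 = -23/3 ≈ -7.6667)
b(S, m) = (-2 + S)/(-½ + m) (b(S, m) = (S - 2)/(m - ½) = (-2 + S)/(-½ + m))
11 - 28*b(X, 4) = 11 - 56*(-2 - 23/3)/(-1 + 2*4) = 11 - 56*(-29)/((-1 + 8)*3) = 11 - 56*(-29)/(7*3) = 11 - 28*(-58/21) = 11 + 232/3 = 265/3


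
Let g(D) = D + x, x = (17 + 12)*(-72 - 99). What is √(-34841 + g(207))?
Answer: 17*I*√137 ≈ 198.98*I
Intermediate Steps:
x = -4959 (x = 29*(-171) = -4959)
g(D) = -4959 + D (g(D) = D - 4959 = -4959 + D)
√(-34841 + g(207)) = √(-34841 + (-4959 + 207)) = √(-34841 - 4752) = √(-39593) = 17*I*√137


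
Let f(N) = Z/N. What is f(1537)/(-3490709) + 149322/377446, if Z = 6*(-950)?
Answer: 9770091370893/24696106430999 ≈ 0.39561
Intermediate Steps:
Z = -5700
f(N) = -5700/N
f(1537)/(-3490709) + 149322/377446 = -5700/1537/(-3490709) + 149322/377446 = -5700*1/1537*(-1/3490709) + 149322*(1/377446) = -5700/1537*(-1/3490709) + 1821/4603 = 5700/5365219733 + 1821/4603 = 9770091370893/24696106430999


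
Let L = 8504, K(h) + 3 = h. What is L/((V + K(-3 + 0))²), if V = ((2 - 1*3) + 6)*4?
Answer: 2126/49 ≈ 43.388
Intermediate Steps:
K(h) = -3 + h
V = 20 (V = ((2 - 3) + 6)*4 = (-1 + 6)*4 = 5*4 = 20)
L/((V + K(-3 + 0))²) = 8504/((20 + (-3 + (-3 + 0)))²) = 8504/((20 + (-3 - 3))²) = 8504/((20 - 6)²) = 8504/(14²) = 8504/196 = 8504*(1/196) = 2126/49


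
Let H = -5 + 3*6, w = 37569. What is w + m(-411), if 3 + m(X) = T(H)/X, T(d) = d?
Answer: 15439613/411 ≈ 37566.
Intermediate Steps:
H = 13 (H = -5 + 18 = 13)
m(X) = -3 + 13/X
w + m(-411) = 37569 + (-3 + 13/(-411)) = 37569 + (-3 + 13*(-1/411)) = 37569 + (-3 - 13/411) = 37569 - 1246/411 = 15439613/411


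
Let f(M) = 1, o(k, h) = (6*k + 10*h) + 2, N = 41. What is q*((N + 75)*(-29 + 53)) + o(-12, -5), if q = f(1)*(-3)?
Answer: -8472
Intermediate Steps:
o(k, h) = 2 + 6*k + 10*h
q = -3 (q = 1*(-3) = -3)
q*((N + 75)*(-29 + 53)) + o(-12, -5) = -3*(41 + 75)*(-29 + 53) + (2 + 6*(-12) + 10*(-5)) = -348*24 + (2 - 72 - 50) = -3*2784 - 120 = -8352 - 120 = -8472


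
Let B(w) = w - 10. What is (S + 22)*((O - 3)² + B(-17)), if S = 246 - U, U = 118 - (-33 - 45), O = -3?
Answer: 648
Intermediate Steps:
U = 196 (U = 118 - 1*(-78) = 118 + 78 = 196)
S = 50 (S = 246 - 1*196 = 246 - 196 = 50)
B(w) = -10 + w
(S + 22)*((O - 3)² + B(-17)) = (50 + 22)*((-3 - 3)² + (-10 - 17)) = 72*((-6)² - 27) = 72*(36 - 27) = 72*9 = 648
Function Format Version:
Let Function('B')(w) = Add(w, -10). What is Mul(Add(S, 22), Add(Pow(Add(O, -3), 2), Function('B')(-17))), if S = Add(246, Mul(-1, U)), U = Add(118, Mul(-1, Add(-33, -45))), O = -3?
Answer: 648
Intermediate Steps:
U = 196 (U = Add(118, Mul(-1, -78)) = Add(118, 78) = 196)
S = 50 (S = Add(246, Mul(-1, 196)) = Add(246, -196) = 50)
Function('B')(w) = Add(-10, w)
Mul(Add(S, 22), Add(Pow(Add(O, -3), 2), Function('B')(-17))) = Mul(Add(50, 22), Add(Pow(Add(-3, -3), 2), Add(-10, -17))) = Mul(72, Add(Pow(-6, 2), -27)) = Mul(72, Add(36, -27)) = Mul(72, 9) = 648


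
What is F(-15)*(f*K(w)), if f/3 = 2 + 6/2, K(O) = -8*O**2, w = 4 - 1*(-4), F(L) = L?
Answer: 115200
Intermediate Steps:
w = 8 (w = 4 + 4 = 8)
f = 15 (f = 3*(2 + 6/2) = 3*(2 + 6*(1/2)) = 3*(2 + 3) = 3*5 = 15)
F(-15)*(f*K(w)) = -225*(-8*8**2) = -225*(-8*64) = -225*(-512) = -15*(-7680) = 115200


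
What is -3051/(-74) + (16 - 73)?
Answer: -1167/74 ≈ -15.770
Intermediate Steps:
-3051/(-74) + (16 - 73) = -3051*(-1)/74 - 57 = -27*(-113/74) - 57 = 3051/74 - 57 = -1167/74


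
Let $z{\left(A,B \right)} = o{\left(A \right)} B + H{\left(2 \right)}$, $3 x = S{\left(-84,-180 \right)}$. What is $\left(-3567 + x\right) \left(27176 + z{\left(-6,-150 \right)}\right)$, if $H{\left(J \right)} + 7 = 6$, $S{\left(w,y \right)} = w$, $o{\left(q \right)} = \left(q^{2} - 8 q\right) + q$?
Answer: $-55632625$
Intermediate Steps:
$o{\left(q \right)} = q^{2} - 7 q$
$H{\left(J \right)} = -1$ ($H{\left(J \right)} = -7 + 6 = -1$)
$x = -28$ ($x = \frac{1}{3} \left(-84\right) = -28$)
$z{\left(A,B \right)} = -1 + A B \left(-7 + A\right)$ ($z{\left(A,B \right)} = A \left(-7 + A\right) B - 1 = A B \left(-7 + A\right) - 1 = -1 + A B \left(-7 + A\right)$)
$\left(-3567 + x\right) \left(27176 + z{\left(-6,-150 \right)}\right) = \left(-3567 - 28\right) \left(27176 - \left(1 - 900 \left(-7 - 6\right)\right)\right) = - 3595 \left(27176 - \left(1 - -11700\right)\right) = - 3595 \left(27176 - 11701\right) = \left(-3595\right) 15475 = -55632625$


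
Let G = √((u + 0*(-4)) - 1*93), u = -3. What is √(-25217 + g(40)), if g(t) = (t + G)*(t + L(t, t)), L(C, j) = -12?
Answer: √(-24097 + 112*I*√6) ≈ 0.8836 + 155.23*I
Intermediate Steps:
G = 4*I*√6 (G = √((-3 + 0*(-4)) - 1*93) = √((-3 + 0) - 93) = √(-3 - 93) = √(-96) = 4*I*√6 ≈ 9.798*I)
g(t) = (-12 + t)*(t + 4*I*√6) (g(t) = (t + 4*I*√6)*(t - 12) = (t + 4*I*√6)*(-12 + t) = (-12 + t)*(t + 4*I*√6))
√(-25217 + g(40)) = √(-25217 + (40² - 12*40 - 48*I*√6 + 4*I*40*√6)) = √(-25217 + (1600 - 480 - 48*I*√6 + 160*I*√6)) = √(-25217 + (1120 + 112*I*√6)) = √(-24097 + 112*I*√6)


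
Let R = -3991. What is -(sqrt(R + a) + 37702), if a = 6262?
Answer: -37702 - sqrt(2271) ≈ -37750.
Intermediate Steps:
-(sqrt(R + a) + 37702) = -(sqrt(-3991 + 6262) + 37702) = -(sqrt(2271) + 37702) = -(37702 + sqrt(2271)) = -37702 - sqrt(2271)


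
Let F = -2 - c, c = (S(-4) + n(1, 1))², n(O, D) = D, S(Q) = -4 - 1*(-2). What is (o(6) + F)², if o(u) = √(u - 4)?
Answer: (3 - √2)² ≈ 2.5147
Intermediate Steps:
S(Q) = -2 (S(Q) = -4 + 2 = -2)
c = 1 (c = (-2 + 1)² = (-1)² = 1)
o(u) = √(-4 + u)
F = -3 (F = -2 - 1*1 = -2 - 1 = -3)
(o(6) + F)² = (√(-4 + 6) - 3)² = (√2 - 3)² = (-3 + √2)²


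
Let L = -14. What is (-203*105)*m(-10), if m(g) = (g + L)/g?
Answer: -51156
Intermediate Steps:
m(g) = (-14 + g)/g (m(g) = (g - 14)/g = (-14 + g)/g)
(-203*105)*m(-10) = (-203*105)*((-14 - 10)/(-10)) = -(-4263)*(-24)/2 = -21315*12/5 = -51156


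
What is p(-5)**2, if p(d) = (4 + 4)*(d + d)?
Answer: 6400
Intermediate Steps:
p(d) = 16*d (p(d) = 8*(2*d) = 16*d)
p(-5)**2 = (16*(-5))**2 = (-80)**2 = 6400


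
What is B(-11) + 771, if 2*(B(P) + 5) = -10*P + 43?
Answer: 1685/2 ≈ 842.50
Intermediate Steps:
B(P) = 33/2 - 5*P (B(P) = -5 + (-10*P + 43)/2 = -5 + (43 - 10*P)/2 = -5 + (43/2 - 5*P) = 33/2 - 5*P)
B(-11) + 771 = (33/2 - 5*(-11)) + 771 = (33/2 + 55) + 771 = 143/2 + 771 = 1685/2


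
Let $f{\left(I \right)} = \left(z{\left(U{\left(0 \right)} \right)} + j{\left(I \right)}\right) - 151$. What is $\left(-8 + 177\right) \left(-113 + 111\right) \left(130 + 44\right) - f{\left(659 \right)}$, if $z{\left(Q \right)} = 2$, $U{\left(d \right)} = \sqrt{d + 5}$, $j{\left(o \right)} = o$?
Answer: $-59322$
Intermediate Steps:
$U{\left(d \right)} = \sqrt{5 + d}$
$f{\left(I \right)} = -149 + I$ ($f{\left(I \right)} = \left(2 + I\right) - 151 = -149 + I$)
$\left(-8 + 177\right) \left(-113 + 111\right) \left(130 + 44\right) - f{\left(659 \right)} = \left(-8 + 177\right) \left(-113 + 111\right) \left(130 + 44\right) - \left(-149 + 659\right) = 169 \left(\left(-2\right) 174\right) - 510 = 169 \left(-348\right) - 510 = -58812 - 510 = -59322$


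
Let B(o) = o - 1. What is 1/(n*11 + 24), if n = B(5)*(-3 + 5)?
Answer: 1/112 ≈ 0.0089286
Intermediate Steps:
B(o) = -1 + o
n = 8 (n = (-1 + 5)*(-3 + 5) = 4*2 = 8)
1/(n*11 + 24) = 1/(8*11 + 24) = 1/(88 + 24) = 1/112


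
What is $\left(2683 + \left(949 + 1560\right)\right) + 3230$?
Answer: $8422$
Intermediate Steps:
$\left(2683 + \left(949 + 1560\right)\right) + 3230 = \left(2683 + 2509\right) + 3230 = 5192 + 3230 = 8422$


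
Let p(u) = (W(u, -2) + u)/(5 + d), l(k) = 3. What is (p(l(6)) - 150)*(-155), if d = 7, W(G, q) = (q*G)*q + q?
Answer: 276985/12 ≈ 23082.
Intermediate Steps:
W(G, q) = q + G*q² (W(G, q) = (G*q)*q + q = G*q² + q = q + G*q²)
p(u) = -⅙ + 5*u/12 (p(u) = (-2*(1 + u*(-2)) + u)/(5 + 7) = (-2*(1 - 2*u) + u)/12 = ((-2 + 4*u) + u)*(1/12) = (-2 + 5*u)*(1/12) = -⅙ + 5*u/12)
(p(l(6)) - 150)*(-155) = ((-⅙ + (5/12)*3) - 150)*(-155) = ((-⅙ + 5/4) - 150)*(-155) = (13/12 - 150)*(-155) = -1787/12*(-155) = 276985/12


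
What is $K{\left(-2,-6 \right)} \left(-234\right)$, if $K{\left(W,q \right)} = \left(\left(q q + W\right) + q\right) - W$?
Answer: $-7020$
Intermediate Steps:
$K{\left(W,q \right)} = q + q^{2}$ ($K{\left(W,q \right)} = \left(\left(q^{2} + W\right) + q\right) - W = \left(\left(W + q^{2}\right) + q\right) - W = \left(W + q + q^{2}\right) - W = q + q^{2}$)
$K{\left(-2,-6 \right)} \left(-234\right) = - 6 \left(1 - 6\right) \left(-234\right) = \left(-6\right) \left(-5\right) \left(-234\right) = 30 \left(-234\right) = -7020$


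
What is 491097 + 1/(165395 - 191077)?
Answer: 12612353153/25682 ≈ 4.9110e+5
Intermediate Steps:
491097 + 1/(165395 - 191077) = 491097 + 1/(-25682) = 491097 - 1/25682 = 12612353153/25682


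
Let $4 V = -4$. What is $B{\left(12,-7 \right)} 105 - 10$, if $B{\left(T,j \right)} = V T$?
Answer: $-1270$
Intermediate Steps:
$V = -1$ ($V = \frac{1}{4} \left(-4\right) = -1$)
$B{\left(T,j \right)} = - T$
$B{\left(12,-7 \right)} 105 - 10 = \left(-1\right) 12 \cdot 105 - 10 = \left(-12\right) 105 - 10 = -1260 - 10 = -1270$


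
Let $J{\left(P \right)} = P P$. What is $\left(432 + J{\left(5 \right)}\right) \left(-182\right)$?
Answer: $-83174$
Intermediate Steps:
$J{\left(P \right)} = P^{2}$
$\left(432 + J{\left(5 \right)}\right) \left(-182\right) = \left(432 + 5^{2}\right) \left(-182\right) = \left(432 + 25\right) \left(-182\right) = 457 \left(-182\right) = -83174$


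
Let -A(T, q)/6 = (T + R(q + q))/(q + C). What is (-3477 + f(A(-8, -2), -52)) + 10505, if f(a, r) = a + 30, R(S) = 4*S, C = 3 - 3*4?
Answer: 77494/11 ≈ 7044.9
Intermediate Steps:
C = -9 (C = 3 - 12 = -9)
A(T, q) = -6*(T + 8*q)/(-9 + q) (A(T, q) = -6*(T + 4*(q + q))/(q - 9) = -6*(T + 4*(2*q))/(-9 + q) = -6*(T + 8*q)/(-9 + q))
f(a, r) = 30 + a
(-3477 + f(A(-8, -2), -52)) + 10505 = (-3477 + (30 + 6*(-1*(-8) - 8*(-2))/(-9 - 2))) + 10505 = (-3477 + (30 + 6*(8 + 16)/(-11))) + 10505 = (-3477 + (30 + 6*(-1/11)*24)) + 10505 = (-3477 + (30 - 144/11)) + 10505 = (-3477 + 186/11) + 10505 = -38061/11 + 10505 = 77494/11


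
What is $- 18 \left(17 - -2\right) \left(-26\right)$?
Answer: $8892$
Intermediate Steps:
$- 18 \left(17 - -2\right) \left(-26\right) = - 18 \left(17 + 2\right) \left(-26\right) = \left(-18\right) 19 \left(-26\right) = \left(-342\right) \left(-26\right) = 8892$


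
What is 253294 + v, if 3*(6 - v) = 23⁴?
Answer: 480059/3 ≈ 1.6002e+5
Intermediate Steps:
v = -279823/3 (v = 6 - ⅓*23⁴ = 6 - ⅓*279841 = 6 - 279841/3 = -279823/3 ≈ -93274.)
253294 + v = 253294 - 279823/3 = 480059/3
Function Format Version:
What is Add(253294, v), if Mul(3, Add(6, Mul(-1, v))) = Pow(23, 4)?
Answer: Rational(480059, 3) ≈ 1.6002e+5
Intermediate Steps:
v = Rational(-279823, 3) (v = Add(6, Mul(Rational(-1, 3), Pow(23, 4))) = Add(6, Mul(Rational(-1, 3), 279841)) = Add(6, Rational(-279841, 3)) = Rational(-279823, 3) ≈ -93274.)
Add(253294, v) = Add(253294, Rational(-279823, 3)) = Rational(480059, 3)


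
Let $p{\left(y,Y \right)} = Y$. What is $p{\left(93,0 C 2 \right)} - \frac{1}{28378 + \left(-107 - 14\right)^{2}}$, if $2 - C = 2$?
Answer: $- \frac{1}{43019} \approx -2.3246 \cdot 10^{-5}$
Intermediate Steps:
$C = 0$ ($C = 2 - 2 = 0$)
$p{\left(93,0 C 2 \right)} - \frac{1}{28378 + \left(-107 - 14\right)^{2}} = 0 \cdot 0 \cdot 2 - \frac{1}{28378 + \left(-107 - 14\right)^{2}} = 0 \cdot 2 - \frac{1}{28378 + \left(-121\right)^{2}} = 0 - \frac{1}{28378 + 14641} = 0 - \frac{1}{43019} = - \frac{1}{43019}$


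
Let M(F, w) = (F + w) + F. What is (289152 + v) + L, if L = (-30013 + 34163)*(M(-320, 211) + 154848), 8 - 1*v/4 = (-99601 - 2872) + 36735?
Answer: 641390986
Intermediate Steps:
v = 262984 (v = 32 - 4*((-99601 - 2872) + 36735) = 32 - 4*(-102473 + 36735) = 32 - 4*(-65738) = 32 + 262952 = 262984)
M(F, w) = w + 2*F
L = 640838850 (L = (-30013 + 34163)*((211 + 2*(-320)) + 154848) = 4150*((211 - 640) + 154848) = 4150*(-429 + 154848) = 4150*154419 = 640838850)
(289152 + v) + L = (289152 + 262984) + 640838850 = 552136 + 640838850 = 641390986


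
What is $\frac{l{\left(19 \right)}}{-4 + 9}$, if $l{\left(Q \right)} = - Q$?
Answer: $- \frac{19}{5} \approx -3.8$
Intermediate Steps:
$\frac{l{\left(19 \right)}}{-4 + 9} = \frac{\left(-1\right) 19}{-4 + 9} = \frac{1}{5} \left(-19\right) = - \frac{19}{5}$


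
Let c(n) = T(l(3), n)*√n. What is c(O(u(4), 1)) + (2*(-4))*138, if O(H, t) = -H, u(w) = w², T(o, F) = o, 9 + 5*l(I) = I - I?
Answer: -1104 - 36*I/5 ≈ -1104.0 - 7.2*I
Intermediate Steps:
l(I) = -9/5 (l(I) = -9/5 + (I - I)/5 = -9/5 + (⅕)*0 = -9/5 + 0 = -9/5)
c(n) = -9*√n/5
c(O(u(4), 1)) + (2*(-4))*138 = -9*4*I/5 + (2*(-4))*138 = -9*4*I/5 - 8*138 = -36*I/5 - 1104 = -1104 - 36*I/5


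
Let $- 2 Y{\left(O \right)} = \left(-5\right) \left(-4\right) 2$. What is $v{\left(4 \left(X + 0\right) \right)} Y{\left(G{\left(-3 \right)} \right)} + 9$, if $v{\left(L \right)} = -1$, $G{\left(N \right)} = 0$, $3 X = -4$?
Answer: $29$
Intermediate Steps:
$X = - \frac{4}{3}$ ($X = \frac{1}{3} \left(-4\right) = - \frac{4}{3} \approx -1.3333$)
$Y{\left(O \right)} = -20$ ($Y{\left(O \right)} = - \frac{\left(-5\right) \left(-4\right) 2}{2} = - \frac{20 \cdot 2}{2} = \left(- \frac{1}{2}\right) 40 = -20$)
$v{\left(4 \left(X + 0\right) \right)} Y{\left(G{\left(-3 \right)} \right)} + 9 = \left(-1\right) \left(-20\right) + 9 = 20 + 9 = 29$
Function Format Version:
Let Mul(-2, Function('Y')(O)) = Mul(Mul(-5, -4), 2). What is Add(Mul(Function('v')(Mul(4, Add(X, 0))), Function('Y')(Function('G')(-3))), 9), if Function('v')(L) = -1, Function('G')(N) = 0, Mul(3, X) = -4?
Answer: 29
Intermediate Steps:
X = Rational(-4, 3) (X = Mul(Rational(1, 3), -4) = Rational(-4, 3) ≈ -1.3333)
Function('Y')(O) = -20 (Function('Y')(O) = Mul(Rational(-1, 2), Mul(Mul(-5, -4), 2)) = Mul(Rational(-1, 2), Mul(20, 2)) = Mul(Rational(-1, 2), 40) = -20)
Add(Mul(Function('v')(Mul(4, Add(X, 0))), Function('Y')(Function('G')(-3))), 9) = Add(Mul(-1, -20), 9) = Add(20, 9) = 29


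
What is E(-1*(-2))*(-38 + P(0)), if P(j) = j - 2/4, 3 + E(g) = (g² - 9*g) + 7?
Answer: 385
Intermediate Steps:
E(g) = 4 + g² - 9*g (E(g) = -3 + ((g² - 9*g) + 7) = -3 + (7 + g² - 9*g) = 4 + g² - 9*g)
P(j) = -½ + j (P(j) = j - 2*¼ = j - ½ = -½ + j)
E(-1*(-2))*(-38 + P(0)) = (4 + (-1*(-2))² - (-9)*(-2))*(-38 + (-½ + 0)) = (4 + 2² - 9*2)*(-38 - ½) = (4 + 4 - 18)*(-77/2) = -10*(-77/2) = 385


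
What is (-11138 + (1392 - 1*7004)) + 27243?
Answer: 10493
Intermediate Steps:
(-11138 + (1392 - 1*7004)) + 27243 = (-11138 + (1392 - 7004)) + 27243 = (-11138 - 5612) + 27243 = -16750 + 27243 = 10493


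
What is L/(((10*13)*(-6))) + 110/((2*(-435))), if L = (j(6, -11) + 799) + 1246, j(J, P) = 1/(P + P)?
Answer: -455867/165880 ≈ -2.7482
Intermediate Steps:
j(J, P) = 1/(2*P)
L = 44989/22 (L = ((½)/(-11) + 799) + 1246 = ((½)*(-1/11) + 799) + 1246 = (-1/22 + 799) + 1246 = 17577/22 + 1246 = 44989/22 ≈ 2045.0)
L/(((10*13)*(-6))) + 110/((2*(-435))) = 44989/(22*(((10*13)*(-6)))) + 110/((2*(-435))) = 44989/(22*((130*(-6)))) + 110/(-870) = (44989/22)/(-780) + 110*(-1/870) = (44989/22)*(-1/780) - 11/87 = -44989/17160 - 11/87 = -455867/165880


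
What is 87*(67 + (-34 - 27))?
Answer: 522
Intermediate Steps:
87*(67 + (-34 - 27)) = 87*(67 - 61) = 87*6 = 522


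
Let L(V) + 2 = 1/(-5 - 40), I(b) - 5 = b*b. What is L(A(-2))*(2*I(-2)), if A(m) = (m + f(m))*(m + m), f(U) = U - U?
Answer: -182/5 ≈ -36.400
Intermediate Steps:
f(U) = 0
A(m) = 2*m² (A(m) = (m + 0)*(m + m) = m*(2*m) = 2*m²)
I(b) = 5 + b² (I(b) = 5 + b*b = 5 + b²)
L(V) = -91/45 (L(V) = -2 + 1/(-5 - 40) = -2 + 1/(-45) = -2 - 1/45 = -91/45)
L(A(-2))*(2*I(-2)) = -182*(5 + (-2)²)/45 = -182*(5 + 4)/45 = -182*9/45 = -91/45*18 = -182/5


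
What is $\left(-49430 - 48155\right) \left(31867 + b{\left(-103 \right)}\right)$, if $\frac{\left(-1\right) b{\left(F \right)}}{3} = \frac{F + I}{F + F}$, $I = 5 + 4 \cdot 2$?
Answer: $- \frac{320290169110}{103} \approx -3.1096 \cdot 10^{9}$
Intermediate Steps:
$I = 13$ ($I = 5 + 8 = 13$)
$b{\left(F \right)} = - \frac{3 \left(13 + F\right)}{2 F}$ ($b{\left(F \right)} = - 3 \frac{F + 13}{F + F} = - 3 \frac{13 + F}{2 F} = - \frac{3 \left(13 + F\right)}{2 F}$)
$\left(-49430 - 48155\right) \left(31867 + b{\left(-103 \right)}\right) = \left(-49430 - 48155\right) \left(31867 + \frac{3 \left(-13 - -103\right)}{2 \left(-103\right)}\right) = - 97585 \left(31867 + \frac{3}{2} \left(- \frac{1}{103}\right) \left(-13 + 103\right)\right) = - 97585 \left(31867 + \frac{3}{2} \left(- \frac{1}{103}\right) 90\right) = - 97585 \left(31867 - \frac{135}{103}\right) = \left(-97585\right) \frac{3282166}{103} = - \frac{320290169110}{103}$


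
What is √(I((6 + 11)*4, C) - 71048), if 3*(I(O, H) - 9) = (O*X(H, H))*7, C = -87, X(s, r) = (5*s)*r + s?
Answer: √5919897 ≈ 2433.1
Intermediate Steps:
X(s, r) = s + 5*r*s (X(s, r) = 5*r*s + s = s + 5*r*s)
I(O, H) = 9 + 7*H*O*(1 + 5*H)/3 (I(O, H) = 9 + ((O*(H*(1 + 5*H)))*7)/3 = 9 + ((H*O*(1 + 5*H))*7)/3 = 9 + (7*H*O*(1 + 5*H))/3 = 9 + 7*H*O*(1 + 5*H)/3)
√(I((6 + 11)*4, C) - 71048) = √((9 + (7/3)*(-87)*((6 + 11)*4)*(1 + 5*(-87))) - 71048) = √((9 + (7/3)*(-87)*(17*4)*(1 - 435)) - 71048) = √((9 + (7/3)*(-87)*68*(-434)) - 71048) = √((9 + 5990936) - 71048) = √(5990945 - 71048) = √5919897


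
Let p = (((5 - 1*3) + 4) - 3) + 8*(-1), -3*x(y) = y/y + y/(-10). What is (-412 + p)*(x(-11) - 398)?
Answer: 1662579/10 ≈ 1.6626e+5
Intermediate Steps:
x(y) = -⅓ + y/30 (x(y) = -(y/y + y/(-10))/3 = -(1 + y*(-⅒))/3 = -(1 - y/10)/3 = -⅓ + y/30)
p = -5 (p = (((5 - 3) + 4) - 3) - 8 = ((2 + 4) - 3) - 8 = (6 - 3) - 8 = 3 - 8 = -5)
(-412 + p)*(x(-11) - 398) = (-412 - 5)*((-⅓ + (1/30)*(-11)) - 398) = -417*((-⅓ - 11/30) - 398) = -417*(-7/10 - 398) = -417*(-3987/10) = 1662579/10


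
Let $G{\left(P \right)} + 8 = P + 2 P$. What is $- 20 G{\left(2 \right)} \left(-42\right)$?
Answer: $-1680$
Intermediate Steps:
$G{\left(P \right)} = -8 + 3 P$ ($G{\left(P \right)} = -8 + \left(P + 2 P\right) = -8 + 3 P$)
$- 20 G{\left(2 \right)} \left(-42\right) = - 20 \left(-8 + 3 \cdot 2\right) \left(-42\right) = - 20 \left(-8 + 6\right) \left(-42\right) = \left(-20\right) \left(-2\right) \left(-42\right) = 40 \left(-42\right) = -1680$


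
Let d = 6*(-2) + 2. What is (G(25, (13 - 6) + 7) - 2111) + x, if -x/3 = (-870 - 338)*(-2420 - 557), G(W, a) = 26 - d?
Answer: -10790723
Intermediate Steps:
d = -10 (d = -12 + 2 = -10)
G(W, a) = 36 (G(W, a) = 26 - 1*(-10) = 26 + 10 = 36)
x = -10788648 (x = -3*(-870 - 338)*(-2420 - 557) = -(-3624)*(-2977) = -3*3596216 = -10788648)
(G(25, (13 - 6) + 7) - 2111) + x = (36 - 2111) - 10788648 = -2075 - 10788648 = -10790723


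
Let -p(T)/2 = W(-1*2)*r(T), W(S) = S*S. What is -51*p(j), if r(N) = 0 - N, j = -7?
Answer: 2856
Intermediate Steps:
W(S) = S²
r(N) = -N
p(T) = 8*T (p(T) = -2*(-1*2)²*(-T) = -2*(-2)²*(-T) = -8*(-T) = -(-8)*T = 8*T)
-51*p(j) = -408*(-7) = -51*(-56) = 2856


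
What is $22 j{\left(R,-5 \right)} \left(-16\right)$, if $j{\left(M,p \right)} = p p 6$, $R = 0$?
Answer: $-52800$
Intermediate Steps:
$j{\left(M,p \right)} = 6 p^{2}$ ($j{\left(M,p \right)} = p^{2} \cdot 6 = 6 p^{2}$)
$22 j{\left(R,-5 \right)} \left(-16\right) = 22 \cdot 6 \left(-5\right)^{2} \left(-16\right) = 22 \cdot 6 \cdot 25 \left(-16\right) = 22 \cdot 150 \left(-16\right) = 3300 \left(-16\right) = -52800$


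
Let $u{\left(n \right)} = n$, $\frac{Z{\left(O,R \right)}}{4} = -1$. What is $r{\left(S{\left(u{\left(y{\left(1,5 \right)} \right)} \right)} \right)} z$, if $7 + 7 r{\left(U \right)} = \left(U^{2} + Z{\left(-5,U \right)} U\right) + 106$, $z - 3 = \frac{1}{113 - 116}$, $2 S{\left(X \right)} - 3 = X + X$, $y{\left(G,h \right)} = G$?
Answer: $\frac{254}{7} \approx 36.286$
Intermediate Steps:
$Z{\left(O,R \right)} = -4$ ($Z{\left(O,R \right)} = 4 \left(-1\right) = -4$)
$S{\left(X \right)} = \frac{3}{2} + X$ ($S{\left(X \right)} = \frac{3}{2} + \frac{X + X}{2} = \frac{3}{2} + \frac{2 X}{2} = \frac{3}{2} + X$)
$z = \frac{8}{3}$ ($z = 3 + \frac{1}{113 - 116} = 3 + \frac{1}{-3} = 3 - \frac{1}{3} = \frac{8}{3} \approx 2.6667$)
$r{\left(U \right)} = \frac{99}{7} - \frac{4 U}{7} + \frac{U^{2}}{7}$ ($r{\left(U \right)} = -1 + \frac{\left(U^{2} - 4 U\right) + 106}{7} = -1 + \frac{106 + U^{2} - 4 U}{7} = -1 + \left(\frac{106}{7} - \frac{4 U}{7} + \frac{U^{2}}{7}\right) = \frac{99}{7} - \frac{4 U}{7} + \frac{U^{2}}{7}$)
$r{\left(S{\left(u{\left(y{\left(1,5 \right)} \right)} \right)} \right)} z = \left(\frac{99}{7} - \frac{4 \left(\frac{3}{2} + 1\right)}{7} + \frac{\left(\frac{3}{2} + 1\right)^{2}}{7}\right) \frac{8}{3} = \left(\frac{99}{7} - \frac{10}{7} + \frac{\left(\frac{5}{2}\right)^{2}}{7}\right) \frac{8}{3} = \left(\frac{99}{7} - \frac{10}{7} + \frac{1}{7} \cdot \frac{25}{4}\right) \frac{8}{3} = \left(\frac{99}{7} - \frac{10}{7} + \frac{25}{28}\right) \frac{8}{3} = \frac{381}{28} \cdot \frac{8}{3} = \frac{254}{7}$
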